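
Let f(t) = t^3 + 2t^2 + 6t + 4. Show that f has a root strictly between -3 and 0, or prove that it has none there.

Such a root exists.

f(-3) = -23 and f(0) = 4, which have opposite signs.
f is continuous everywhere (it is a polynomial), in particular on [-3, 0].
By the Intermediate Value Theorem f must vanish at some point of (-3, 0).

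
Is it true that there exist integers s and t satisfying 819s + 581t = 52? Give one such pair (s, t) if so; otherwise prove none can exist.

No such integers exist.

Any value of 819s + 581t is a multiple of gcd(819, 581) = 7.
But 52 is not a multiple of 7 (it leaves remainder 3).
Therefore 819s + 581t = 52 has no solution in integers.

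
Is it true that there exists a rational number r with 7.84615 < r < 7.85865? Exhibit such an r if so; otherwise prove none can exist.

r = 55/7

Look for a denominator N such that an integer falls strictly between N·7.84615 and N·7.85865. N = 7 works: 7·7.84615 = 54.92305 < 55 < 55.01055 = 7·7.85865.
Hence 55/7 is a rational number with 7.84615 < 55/7 < 7.85865.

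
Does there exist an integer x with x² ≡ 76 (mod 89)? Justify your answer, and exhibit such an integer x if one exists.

89 is prime, so by Euler's criterion 76 is a square mod 89 iff 76^((89−1)/2) = 76^44 ≡ 1 (mod 89).
Repeated squaring mod 89: 76^2 = 5776 ≡ 80; 76^4 ≡ 80² = 6400 ≡ 81; 76^8 ≡ 81² = 6561 ≡ 64; 76^16 ≡ 64² = 4096 ≡ 2; 76^32 ≡ 2² = 4 ≡ 4.
Since 44 = 32 + 8 + 4, 76^44 ≡ 4 · 64 · 81; multiplying out mod 89: 4·64 = 256 ≡ 78, then 78·81 = 6318 ≡ 88. Thus 76^44 ≡ 88 ≡ −1 (mod 89).
By Euler's criterion 76 is a quadratic non-residue mod 89: no x satisfies x² ≡ 76 (mod 89).

No such integer exists.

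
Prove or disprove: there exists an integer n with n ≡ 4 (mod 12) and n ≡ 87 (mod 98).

gcd(12, 98) = 2. If n ≡ 4 (mod 12) and n ≡ 87 (mod 98), then n ≡ 4 (mod 2) and n ≡ 87 (mod 2).
However 4 ≡ 0 and 87 ≡ 1 (mod 2), and 0 ≠ 1.
Therefore no such n exists.

No such integer exists.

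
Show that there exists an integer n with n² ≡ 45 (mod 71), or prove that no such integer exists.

n = 51

Take n = 51. Then 51² = 2601 = 36·71 + 45, so 51² ≡ 45 (mod 71).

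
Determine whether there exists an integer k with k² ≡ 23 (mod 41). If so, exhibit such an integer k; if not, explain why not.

k = 33 works: 33² = 1089, and 1089 − 23 = 1066 = 26·41.

k = 33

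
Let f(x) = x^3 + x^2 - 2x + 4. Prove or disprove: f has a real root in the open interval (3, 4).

No.

f(3) = 34 and f(4) = 76, both positive, so a sign-change argument is unavailable; we show f keeps this sign on the whole interval.
Substitute x = 3 + u, where 0 < u < 1 on the interval. Expanding, f(3 + u) = u^3 + 10u^2 + 31u + 34.
All 4 nonzero coefficients of this polynomial in u are positive; hence for u > 0 the value is a sum of positive terms (the constant 34 among them).
So f is strictly positive on (3, 4); no root exists in the interval.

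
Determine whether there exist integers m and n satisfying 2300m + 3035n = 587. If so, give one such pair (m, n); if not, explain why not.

gcd(2300, 3035) = 5, so every integer of the form 2300m + 3035n is a multiple of 5.
But 587 is not a multiple of 5 (it leaves remainder 2).
So the equation is unsolvable over ℤ.

No such integers exist.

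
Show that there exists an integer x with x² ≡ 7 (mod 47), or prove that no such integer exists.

x = 17

x = 17 works: 17² = 289, and 289 − 7 = 282 = 6·47.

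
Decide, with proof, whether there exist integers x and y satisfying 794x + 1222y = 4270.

x = 227, y = -144

Every value of 794x + 1222y is a multiple of gcd(794, 1222) = 2; since 2 ∣ 4270, solutions exist.
Dividing through by 2 reduces the equation to 397x + 611y = 2135.
Run the Euclidean algorithm on 611 and 397: 611 = 1·397 + 214, 397 = 1·214 + 183, 214 = 1·183 + 31, 183 = 5·31 + 28, 31 = 1·28 + 3, 28 = 9·3 + 1, 3 = 3·1 + 0.
Working back up the chain: 1 = 28 − 9·3 = 28 − 9·(31 − 1·28) = −9·31 + 10·28 = −9·31 + 10·(183 − 5·31) = 10·183 − 59·31 = 10·183 − 59·(214 − 1·183) = −59·214 + 69·183 = −59·214 + 69·(397 − 1·214) = 69·397 − 128·214 = 69·397 − 128·(611 − 1·397) = −128·611 + 197·397. So 397·197 + 611·(-128) = 1.
Times 2135: 397·420595 + 611·(-273280) = 2135, so (420595, -273280) solves it.
The general solution is x = 420595 + 611k, y = -273280 − 397k; taking k = -688 gives the smaller pair x = 227, y = -144.
Check: 794·227 + 1222·(-144) = 180238 − 175968 = 4270. ✓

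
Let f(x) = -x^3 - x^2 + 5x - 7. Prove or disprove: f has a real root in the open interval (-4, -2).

f(-4) = 21 and f(-2) = -13, which have opposite signs.
As a polynomial, f is continuous on every closed interval.
By the Intermediate Value Theorem f must vanish at some point of (-4, -2).

Yes, f has a root in the interval.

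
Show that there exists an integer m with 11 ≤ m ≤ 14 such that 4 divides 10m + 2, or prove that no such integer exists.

m = 11

At m = 11 we get 10·11 + 2 = 112, and 112 = 4·28.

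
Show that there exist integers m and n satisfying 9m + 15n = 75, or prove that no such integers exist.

gcd(9, 15) = 3, and 3 divides 75, so integer solutions exist.
Dividing through by 3 reduces the equation to 3m + 5n = 25.
Run the Euclidean algorithm on 5 and 3: 5 = 1·3 + 2, 3 = 1·2 + 1, 2 = 2·1 + 0.
Unwinding: 1 = 3 − 1·2 = 3 − (5 − 1·3) = −5 + 2·3, i.e. 3·2 + 5·(-1) = 1.
Times 25: 3·50 + 5·(-25) = 25, so (50, -25) solves it.
The general solution is m = 50 + 5k, n = -25 − 3k; taking k = -10 gives the smaller pair m = 0, n = 5.
Check: 9·0 + 15·5 = 0 + 75 = 75. ✓

m = 0, n = 5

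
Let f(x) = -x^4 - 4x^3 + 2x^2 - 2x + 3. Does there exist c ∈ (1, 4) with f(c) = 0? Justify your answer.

The endpoint values f(1) = -2 and f(4) = -485 are both negative. Claim: f(x) < 0 for every x in (1, 4).
Substitute x = 1 + u, where 0 < u < 3 on the interval. Expanding, f(1 + u) = -u^4 - 8u^3 - 16u^2 - 14u - 2.
The nonzero coefficients here are all negative, so for u > 0 every term is negative (or zero), and the constant term -2 is strictly negative.
So f is strictly negative on (1, 4); no root exists in the interval.

No such root exists.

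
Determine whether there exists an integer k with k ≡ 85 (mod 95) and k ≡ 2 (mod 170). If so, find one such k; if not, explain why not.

There is no such integer.

Both moduli are multiples of 5 = gcd(95, 170), so any solution would satisfy k ≡ 85 and k ≡ 2 modulo 5 simultaneously.
These are incompatible: 85 − 2 = 83 is not divisible by 5.
Therefore no such k exists.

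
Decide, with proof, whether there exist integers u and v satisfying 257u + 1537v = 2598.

Since gcd(257, 1537) = 1, every integer is an integer combination of 257 and 1537.
Run the Euclidean algorithm on 1537 and 257: 1537 = 5·257 + 252, 257 = 1·252 + 5, 252 = 50·5 + 2, 5 = 2·2 + 1, 2 = 2·1 + 0.
Back-substituting, 1 = 5 − 2·2 = 5 − 2·(252 − 50·5) = −2·252 + 101·5 = −2·252 + 101·(257 − 1·252) = 101·257 − 103·252 = 101·257 − 103·(1537 − 5·257) = −103·1537 + 616·257; that is, 257·616 + 1537·(-103) = 1.
Multiplying through by 2598: u = 616·2598 = 1600368, v = (-103)·2598 = -267594 is a solution.
Subtracting 1041·1537 from u and adding 1041·257 to v gives the tidier solution (351, -57).
Check: 257·351 + 1537·(-57) = 90207 − 87609 = 2598. ✓

u = 351, v = -57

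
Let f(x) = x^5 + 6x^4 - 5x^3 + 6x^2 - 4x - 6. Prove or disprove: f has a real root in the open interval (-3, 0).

f(-3) = 438 and f(0) = -6, which have opposite signs.
Since f is a polynomial it is continuous on [-3, 0].
By the Intermediate Value Theorem f must vanish at some point of (-3, 0).

Yes, f has a root in the interval.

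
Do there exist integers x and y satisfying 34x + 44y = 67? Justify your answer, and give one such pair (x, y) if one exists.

There are no such integers.

Both 34 and 44 are divisible by gcd(34, 44) = 2, hence so is any combination 34x + 44y.
But 67 = 2·33 + 1, so 2 ∤ 67.
So the equation is unsolvable over ℤ.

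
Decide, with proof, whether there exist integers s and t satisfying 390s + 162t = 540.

s = 18, t = -40

Since gcd(390, 162) = 6 and 540 = 6·90, Bézout's identity guarantees a solution.
Dividing through by 6 reduces the equation to 65s + 27t = 90.
Dividing repeatedly: 65 = 2·27 + 11, 27 = 2·11 + 5, 11 = 2·5 + 1, 5 = 5·1 + 0.
Back-substituting, 1 = 11 − 2·5 = 11 − 2·(27 − 2·11) = −2·27 + 5·11 = −2·27 + 5·(65 − 2·27) = 5·65 − 12·27; that is, 65·5 + 27·(-12) = 1.
Multiplying through by 90: s = 5·90 = 450, t = (-12)·90 = -1080 is a solution.
The general solution is s = 450 + 27k, t = -1080 − 65k; taking k = -16 gives the smaller pair s = 18, t = -40.
Indeed 390·18 + 162·(-40) = 7020 − 6480 = 540.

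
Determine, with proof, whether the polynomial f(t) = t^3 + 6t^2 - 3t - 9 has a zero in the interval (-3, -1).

Yes, f has a root in the interval.

f(-3) = 27 and f(-1) = -1, which have opposite signs.
Since f is a polynomial it is continuous on [-3, -1].
By the Intermediate Value Theorem f must vanish at some point of (-3, -1).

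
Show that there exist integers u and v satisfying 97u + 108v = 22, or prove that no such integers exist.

97 and 108 are coprime, so 97u + 108v ranges over all of ℤ.
Dividing repeatedly: 108 = 1·97 + 11, 97 = 8·11 + 9, 11 = 1·9 + 2, 9 = 4·2 + 1, 2 = 2·1 + 0.
Working back up the chain: 1 = 9 − 4·2 = 9 − 4·(11 − 1·9) = −4·11 + 5·9 = −4·11 + 5·(97 − 8·11) = 5·97 − 44·11 = 5·97 − 44·(108 − 1·97) = −44·108 + 49·97. So 97·49 + 108·(-44) = 1.
Scaling by 22 gives the particular solution (u, v) = (1078, -968).
The general solution is u = 1078 + 108k, v = -968 − 97k; taking k = -9 gives the smaller pair u = 106, v = -95.
Indeed 97·106 + 108·(-95) = 10282 − 10260 = 22.

u = 106, v = -95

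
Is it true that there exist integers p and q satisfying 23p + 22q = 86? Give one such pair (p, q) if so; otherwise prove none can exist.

p = 20, q = -17

23 and 22 are coprime, so 23p + 22q ranges over all of ℤ.
Euclidean algorithm: 23 = 1·22 + 1, 22 = 22·1 + 0.
Working back up the chain: 1 = 23 − 1·22. So 23·1 + 22·(-1) = 1.
Multiplying through by 86: p = 1·86 = 86, q = (-1)·86 = -86 is a solution.
Shifting by a multiple of (22, −23) keeps it a solution: p = 86 − 3·22 = 20, q = -86 + 3·23 = -17.
Check: 23·20 + 22·(-17) = 460 − 374 = 86. ✓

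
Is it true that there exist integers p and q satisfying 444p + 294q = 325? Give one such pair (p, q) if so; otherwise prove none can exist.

Any value of 444p + 294q is a multiple of gcd(444, 294) = 6.
But 325 is not a multiple of 6 (it leaves remainder 1).
Therefore 444p + 294q = 325 has no solution in integers.

There are no such integers.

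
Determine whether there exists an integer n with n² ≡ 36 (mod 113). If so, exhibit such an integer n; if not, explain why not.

n = 107 works: 107² = 11449, and 11449 − 36 = 11413 = 101·113.

n = 107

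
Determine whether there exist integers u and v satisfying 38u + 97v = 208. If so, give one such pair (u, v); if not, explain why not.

38 and 97 are coprime, so 38u + 97v ranges over all of ℤ.
Dividing repeatedly: 97 = 2·38 + 21, 38 = 1·21 + 17, 21 = 1·17 + 4, 17 = 4·4 + 1, 4 = 4·1 + 0.
Working back up the chain: 1 = 17 − 4·4 = 17 − 4·(21 − 1·17) = −4·21 + 5·17 = −4·21 + 5·(38 − 1·21) = 5·38 − 9·21 = 5·38 − 9·(97 − 2·38) = −9·97 + 23·38. So 38·23 + 97·(-9) = 1.
Multiplying through by 208: u = 23·208 = 4784, v = (-9)·208 = -1872 is a solution.
The general solution is u = 4784 + 97k, v = -1872 − 38k; taking k = -49 gives the smaller pair u = 31, v = -10.
Indeed 38·31 + 97·(-10) = 1178 − 970 = 208.

u = 31, v = -10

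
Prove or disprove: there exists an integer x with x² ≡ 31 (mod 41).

x = 20

Take x = 20. Then 20² = 400 = 9·41 + 31, so 20² ≡ 31 (mod 41).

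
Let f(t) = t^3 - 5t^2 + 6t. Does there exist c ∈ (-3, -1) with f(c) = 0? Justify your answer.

f(-3) = -90 and f(-1) = -12, both negative, so a sign-change argument is unavailable; we show f keeps this sign on the whole interval.
Substitute t = -1 − u, where 0 < u < 2 on the interval. Expanding, f(-1 − u) = -u^3 - 8u^2 - 19u - 12.
All 4 nonzero coefficients of this polynomial in u are negative; hence for u > 0 the value is a sum of negative terms (the constant -12 among them).
Therefore f(t) < 0 throughout (-3, -1), and f has no zero there.

No such root exists.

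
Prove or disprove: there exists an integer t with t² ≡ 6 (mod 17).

No such integer exists.

Since (17 − t)² ≡ t² (mod 17), it suffices to square t = 0, 1, …, 8: the residues are 0, 1, 4, 9, 16, 8, 2, 15, 13.
The set of squares mod 17 is therefore {0, 1, 2, 4, 8, 9, 13, 15, 16}, which does not contain 6.
Therefore t² ≡ 6 (mod 17) has no solution.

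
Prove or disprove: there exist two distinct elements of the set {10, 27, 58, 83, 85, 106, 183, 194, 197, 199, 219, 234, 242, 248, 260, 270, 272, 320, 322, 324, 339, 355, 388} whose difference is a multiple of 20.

Reduce each element mod 20: 10↦10, 27↦7, 58↦18, 83↦3, 85↦5, 106↦6, 183↦3, 194↦14, 197↦17, 199↦19, 219↦19, 234↦14, 242↦2, 248↦8, 260↦0, 270↦10, 272↦12, 320↦0, 322↦2, 324↦4, 339↦19, 355↦15, 388↦8. The residue 10 repeats (at 10 and 270), and 270 − 10 = 260 = 13·20.

Yes: 10 and 270.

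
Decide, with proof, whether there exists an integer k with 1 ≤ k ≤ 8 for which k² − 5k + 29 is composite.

k = 1

At k = 1: 1² − 5·1 + 29 = 25 = 5·5, which is composite.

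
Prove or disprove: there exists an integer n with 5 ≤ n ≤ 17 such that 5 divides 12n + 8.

n = 6

At n = 5 the value 68 is not a multiple of 5. At n = 6 we get 12·6 + 8 = 80, and 80 = 5·16.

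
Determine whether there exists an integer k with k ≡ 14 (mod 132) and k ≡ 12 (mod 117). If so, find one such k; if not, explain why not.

Both moduli are multiples of 3 = gcd(132, 117), so any solution would satisfy k ≡ 14 and k ≡ 12 modulo 3 simultaneously.
But 14 mod 3 = 2 while 12 mod 3 = 0, a contradiction.
Hence the system has no solution.

No such integer exists.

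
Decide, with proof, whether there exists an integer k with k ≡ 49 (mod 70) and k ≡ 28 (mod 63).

Here gcd(70, 63) = 7, and both 49 and 28 leave remainder 0 mod 7, so the system is consistent.
Step through k = 49, 49 + 70, 49 + 2·70, …: the values 49, 119, 189, 259, 329, 399, 469 reduce mod 63 to 49, 56, 0, 7, 14, 21, 28. The value 469 hits 28.
Indeed 469 ≡ 49 (mod 70) and 469 ≡ 28 (mod 63).

k = 469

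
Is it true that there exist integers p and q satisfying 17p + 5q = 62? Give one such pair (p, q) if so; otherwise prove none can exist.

p = 1, q = 9

17 and 5 are coprime, so 17p + 5q ranges over all of ℤ.
Run the Euclidean algorithm on 17 and 5: 17 = 3·5 + 2, 5 = 2·2 + 1, 2 = 2·1 + 0.
Working back up the chain: 1 = 5 − 2·2 = 5 − 2·(17 − 3·5) = −2·17 + 7·5. So 17·(-2) + 5·7 = 1.
Multiplying through by 62: p = (-2)·62 = -124, q = 7·62 = 434 is a solution.
Adding 25·5 to p and subtracting 25·17 from q gives the tidier solution (1, 9).
Indeed 17·1 + 5·9 = 17 + 45 = 62.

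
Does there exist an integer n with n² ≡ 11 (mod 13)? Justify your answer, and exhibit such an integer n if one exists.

No such integer exists.

Since (13 − n)² ≡ n² (mod 13), it suffices to square n = 0, 1, …, 6: the residues are 0, 1, 4, 9, 3, 12, 10.
So the quadratic residues mod 13 are {0, 1, 3, 4, 9, 10, 12}, and 11 is not among them.
Therefore n² ≡ 11 (mod 13) has no solution.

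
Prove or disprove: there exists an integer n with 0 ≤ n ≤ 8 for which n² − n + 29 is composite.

At n = 5: 5² − 5 + 29 = 49 = 7·7, which is composite.

n = 5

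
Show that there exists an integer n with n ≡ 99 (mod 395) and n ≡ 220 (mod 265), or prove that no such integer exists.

Reduce both congruences modulo 5, which divides 395 and 265: they say n ≡ 99 (mod 5) and n ≡ 220 (mod 5).
These are incompatible: 99 − 220 = -121 is not divisible by 5.
So no integer satisfies both congruences.

There is no such integer.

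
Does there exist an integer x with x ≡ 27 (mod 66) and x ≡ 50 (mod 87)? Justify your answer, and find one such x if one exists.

Both moduli are multiples of 3 = gcd(66, 87), so any solution would satisfy x ≡ 27 and x ≡ 50 modulo 3 simultaneously.
However 27 ≡ 0 and 50 ≡ 2 (mod 3), and 0 ≠ 2.
So no integer satisfies both congruences.

No, no such integer exists.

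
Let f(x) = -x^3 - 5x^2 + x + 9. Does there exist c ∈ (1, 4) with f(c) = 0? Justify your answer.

Yes, such a c exists.

f(1) = 4 and f(4) = -131, which have opposite signs.
Since f is a polynomial it is continuous on [1, 4].
By the Intermediate Value Theorem f must vanish at some point of (1, 4).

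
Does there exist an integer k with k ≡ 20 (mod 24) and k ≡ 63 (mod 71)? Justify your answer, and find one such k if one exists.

The moduli 24 and 71 are coprime, so by the Chinese Remainder Theorem a unique solution modulo 1704 exists.
Write k = 20 + 24t and require 20 + 24t ≡ 63 (mod 71), i.e. 24t ≡ 43 (mod 71).
Invert 24 mod 71 by the Euclidean algorithm: 71 = 2·24 + 23, 24 = 1·23 + 1, 23 = 23·1 + 0; back-substituting, 1 = 24 − 1·23 = 24 − (71 − 2·24) = −71 + 3·24. Hence 24·3 ≡ 1, so 24⁻¹ ≡ 3 (mod 71).
Multiplying by 3: t ≡ 3·43 = 129 ≡ 58 (mod 71).
With t = 58: k = 20 + 24·58 = 1412.
Indeed 1412 ≡ 20 (mod 24) and 1412 ≡ 63 (mod 71).

k = 1412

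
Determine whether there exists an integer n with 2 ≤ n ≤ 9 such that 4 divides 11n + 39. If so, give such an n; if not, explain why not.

n = 3

At n = 2 the value 61 is not a multiple of 4. Try n = 3: 11·3 + 39 = 72 = 18·4, which is divisible by 4.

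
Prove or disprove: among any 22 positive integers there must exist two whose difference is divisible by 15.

Yes.

Partition the integers by their residue mod 15; there are 15 classes.
With 22 integers and only 15 classes, the pigeonhole principle forces two of them, say a and b, into the same class.
Equal remainders mean a − b ≡ 0 (mod 15), so 15 divides their difference.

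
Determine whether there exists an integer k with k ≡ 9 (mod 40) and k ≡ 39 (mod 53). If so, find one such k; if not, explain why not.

k = 569

gcd(40, 53) = 1, so the Chinese Remainder Theorem guarantees exactly one residue class mod 2120 satisfying both.
Any solution of the first congruence is k = 9 + 40t; substituting into the second, 40t ≡ 39 − 9 ≡ 30 (mod 53).
Note 40·4 = 160 ≡ 1 (mod 53) (as 160 − 1 = 3·53), so 40⁻¹ ≡ 4.
Multiplying by 4: t ≡ 4·30 = 120 ≡ 14 (mod 53).
Taking t = 14 gives k = 9 + 40·14 = 569.
Verify: 569 = 14·40 + 9 and 569 = 10·53 + 39. ✓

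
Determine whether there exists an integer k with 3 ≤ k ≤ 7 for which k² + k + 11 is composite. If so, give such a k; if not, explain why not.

No, no such integer k in that range exists.

The values for k = 3, 4, …, 7 are 23, 31, 41, 53, 67, and each of these is prime.
So no value in the range makes the expression composite.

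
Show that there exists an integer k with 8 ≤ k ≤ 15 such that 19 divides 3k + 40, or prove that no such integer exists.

Try k = 12: 3·12 + 40 = 76 = 4·19, which is divisible by 19.

k = 12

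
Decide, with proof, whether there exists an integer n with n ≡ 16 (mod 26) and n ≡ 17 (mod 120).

No, no such integer exists.

gcd(26, 120) = 2. If n ≡ 16 (mod 26) and n ≡ 17 (mod 120), then n ≡ 16 (mod 2) and n ≡ 17 (mod 2).
These are incompatible: 16 − 17 = -1 is not divisible by 2.
Therefore no such n exists.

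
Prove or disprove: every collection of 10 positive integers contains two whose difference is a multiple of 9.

True.

Each integer lies in one of the 9 residue classes modulo 9.
Placing 10 integers into 9 classes, some class receives at least two — say a and b.
Then a ≡ b (mod 9), i.e. 9 ∣ (a − b).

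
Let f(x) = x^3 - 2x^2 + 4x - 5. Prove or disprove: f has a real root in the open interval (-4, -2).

f has no root in that interval.

Evaluate at the endpoints: f(-4) = -117, f(-2) = -29 — same sign (negative).
f'(x) = 3x^2 - 4x + 4 has discriminant (-4)² − 4·3·4 = -32 < 0, so f' has no real roots and is positive for every real x.
Hence f is strictly increasing on ℝ, and in particular on [-4, -2]. A strictly monotone function with same-sign endpoint values stays negative on the whole interval, so f has no zero in (-4, -2).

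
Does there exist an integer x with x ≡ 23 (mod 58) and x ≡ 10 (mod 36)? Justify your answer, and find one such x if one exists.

There is no such integer.

gcd(58, 36) = 2. If x ≡ 23 (mod 58) and x ≡ 10 (mod 36), then x ≡ 23 (mod 2) and x ≡ 10 (mod 2).
But 23 mod 2 = 1 while 10 mod 2 = 0, a contradiction.
Therefore no such x exists.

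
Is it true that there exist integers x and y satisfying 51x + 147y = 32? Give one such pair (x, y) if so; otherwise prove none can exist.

Both 51 and 147 are divisible by gcd(51, 147) = 3, hence so is any combination 51x + 147y.
But 32 = 3·10 + 2, so 3 ∤ 32.
So the equation is unsolvable over ℤ.

No such integers exist.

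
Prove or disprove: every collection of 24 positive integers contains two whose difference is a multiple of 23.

Partition the integers by their residue mod 23; there are 23 classes.
Placing 24 integers into 23 classes, some class receives at least two — say a and b.
Equal remainders mean a − b ≡ 0 (mod 23), so 23 divides their difference.

Yes, this is always true.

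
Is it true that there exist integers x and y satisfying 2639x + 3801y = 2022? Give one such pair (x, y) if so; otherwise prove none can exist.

No, no such integers exist.

Any value of 2639x + 3801y is a multiple of gcd(2639, 3801) = 7.
But 2022 = 7·288 + 6, so 7 ∤ 2022.
So the equation is unsolvable over ℤ.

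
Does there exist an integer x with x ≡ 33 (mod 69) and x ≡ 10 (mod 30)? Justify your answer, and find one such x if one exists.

No, no such integer exists.

Both moduli are multiples of 3 = gcd(69, 30), so any solution would satisfy x ≡ 33 and x ≡ 10 modulo 3 simultaneously.
These are incompatible: 33 − 10 = 23 is not divisible by 3.
Therefore no such x exists.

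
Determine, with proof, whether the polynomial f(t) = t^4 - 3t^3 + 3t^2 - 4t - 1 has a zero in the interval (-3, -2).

No such root exists.

f(-3) = 200 and f(-2) = 59, both positive, so a sign-change argument is unavailable; we show f keeps this sign on the whole interval.
Substitute t = -2 − u, where 0 < u < 1 on the interval. Expanding, f(-2 − u) = u^4 + 11u^3 + 45u^2 + 84u + 59.
All 5 nonzero coefficients of this polynomial in u are positive; hence for u > 0 the value is a sum of positive terms (the constant 59 among them).
So f is strictly positive on (-3, -2); no root exists in the interval.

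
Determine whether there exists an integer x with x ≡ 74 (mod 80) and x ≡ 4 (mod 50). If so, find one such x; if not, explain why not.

x = 154

gcd(80, 50) = 10. A simultaneous solution exists iff 74 ≡ 4 (mod 10); here 74 mod 10 = 4 = 4 mod 10, so it does.
List candidates x ≡ 74 (mod 80): 74, 154. Modulo 50 these are 24, 4; 154 gives 4 as required.
Verify: 154 = 1·80 + 74 and 154 = 3·50 + 4. ✓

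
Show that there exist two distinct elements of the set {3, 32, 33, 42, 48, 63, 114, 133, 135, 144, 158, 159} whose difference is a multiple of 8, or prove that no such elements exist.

Yes: 32 and 48.

32 mod 8 = 0 and 48 mod 8 = 0, so 48 − 32 = 16 = 2·8.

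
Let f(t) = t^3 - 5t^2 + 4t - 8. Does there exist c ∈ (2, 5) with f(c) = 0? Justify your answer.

Yes, such a c exists.

f(2) = -12 and f(5) = 12, which have opposite signs.
f is continuous everywhere (it is a polynomial), in particular on [2, 5].
By the Intermediate Value Theorem, f takes the value 0 somewhere in the open interval.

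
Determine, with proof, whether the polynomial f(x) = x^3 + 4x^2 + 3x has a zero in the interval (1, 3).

No such root exists.

The endpoint values f(1) = 8 and f(3) = 72 are both positive. Claim: f(x) > 0 for every x in (1, 3).
Shift to the endpoint 1: with x = 1 + u (0 < u < 2), one computes f(1 + u) = u^3 + 7u^2 + 14u + 8.
All 4 nonzero coefficients of this polynomial in u are positive; hence for u > 0 the value is a sum of positive terms (the constant 8 among them).
Therefore f(x) > 0 throughout (1, 3), and f has no zero there.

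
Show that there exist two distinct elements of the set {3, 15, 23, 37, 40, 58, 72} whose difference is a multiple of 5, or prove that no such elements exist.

Yes: 3 and 23.

Both 3 and 23 leave remainder 3 on division by 5; their difference 20 = 4·5 is a multiple of 5.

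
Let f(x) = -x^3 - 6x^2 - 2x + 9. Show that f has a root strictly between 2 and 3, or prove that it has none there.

No such root exists.

The endpoint values f(2) = -27 and f(3) = -78 are both negative. Claim: f(x) < 0 for every x in (2, 3).
Shift to the endpoint 2: with x = 2 + u (0 < u < 1), one computes f(2 + u) = -u^3 - 12u^2 - 38u - 27.
All 4 nonzero coefficients of this polynomial in u are negative; hence for u > 0 the value is a sum of negative terms (the constant -27 among them).
Therefore f(x) < 0 throughout (2, 3), and f has no zero there.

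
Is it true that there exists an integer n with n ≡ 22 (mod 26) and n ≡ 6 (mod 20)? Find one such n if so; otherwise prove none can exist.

n = 126

The moduli are not coprime: gcd(26, 20) = 2. Compatibility requires 2 ∣ (6 − 22) = -16, which holds, so solutions exist.
List candidates n ≡ 22 (mod 26): 22, 48, 74, 100, 126. Modulo 20 these are 2, 8, 14, 0, 6; 126 gives 6 as required.
Verify: 126 = 4·26 + 22 and 126 = 6·20 + 6. ✓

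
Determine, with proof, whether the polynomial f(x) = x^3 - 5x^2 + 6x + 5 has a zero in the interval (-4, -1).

f has no root in that interval.

f(-4) = -163 and f(-1) = -7, both negative, so a sign-change argument is unavailable; we show f keeps this sign on the whole interval.
Shift to the endpoint -1: with x = -1 − u (0 < u < 3), one computes f(-1 − u) = -u^3 - 8u^2 - 19u - 7.
The nonzero coefficients here are all negative, so for u > 0 every term is negative (or zero), and the constant term -7 is strictly negative.
Therefore f(x) < 0 throughout (-4, -1), and f has no zero there.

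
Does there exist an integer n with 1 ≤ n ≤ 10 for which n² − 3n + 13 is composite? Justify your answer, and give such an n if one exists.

No such integer n in that range exists.

The values for n = 1, 2, …, 10 are 11, 11, 13, 17, 23, 31, 41, 53, 67, 83, and each of these is prime.
So no value in the range makes the expression composite.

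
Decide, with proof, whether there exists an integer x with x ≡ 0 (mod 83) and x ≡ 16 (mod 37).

Since 83 and 37 share no common factor, CRT says the pair of congruences has a solution (unique mod 3071).
Write x = 0 + 83t and require 0 + 83t ≡ 16 (mod 37), i.e. 83t ≡ 16 (mod 37).
83 ≡ 9 (mod 37), so this reads 9t ≡ 16 (mod 37). Since 9·33 = 297 = 8·37 + 1, the inverse of 9 mod 37 is 33.
Multiplying by 33: t ≡ 33·16 = 528 ≡ 10 (mod 37).
Taking t = 10 gives x = 0 + 83·10 = 830.
Indeed 830 ≡ 0 (mod 83) and 830 ≡ 16 (mod 37).

x = 830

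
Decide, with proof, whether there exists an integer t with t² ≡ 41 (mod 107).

t = 24

t = 24 works: 24² = 576, and 576 − 41 = 535 = 5·107.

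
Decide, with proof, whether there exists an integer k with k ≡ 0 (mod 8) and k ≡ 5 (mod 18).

No, no such integer exists.

Both moduli are multiples of 2 = gcd(8, 18), so any solution would satisfy k ≡ 0 and k ≡ 5 modulo 2 simultaneously.
But 0 mod 2 = 0 while 5 mod 2 = 1, a contradiction.
Therefore no such k exists.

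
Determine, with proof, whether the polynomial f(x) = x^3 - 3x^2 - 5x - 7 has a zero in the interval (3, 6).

Such a root exists.

f(3) = -22 and f(6) = 71, which have opposite signs.
f is continuous everywhere (it is a polynomial), in particular on [3, 6].
By the Intermediate Value Theorem, f takes the value 0 somewhere in the open interval.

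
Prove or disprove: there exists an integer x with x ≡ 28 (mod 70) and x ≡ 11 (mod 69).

x = 3668

gcd(70, 69) = 1, so the Chinese Remainder Theorem guarantees exactly one residue class mod 4830 satisfying both.
Write x = 28 + 70t and require 28 + 70t ≡ 11 (mod 69), i.e. 70t ≡ 52 (mod 69).
70 ≡ 1 (mod 69), so this reads 1t ≡ 52 (mod 69). So t ≡ 52 (mod 69).
Taking t = 52 gives x = 28 + 70·52 = 3668.
Indeed 3668 ≡ 28 (mod 70) and 3668 ≡ 11 (mod 69).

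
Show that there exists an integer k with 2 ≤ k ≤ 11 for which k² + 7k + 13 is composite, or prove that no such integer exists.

k = 8

At k = 8: 8² + 7·8 + 13 = 133 = 7·19, which is composite.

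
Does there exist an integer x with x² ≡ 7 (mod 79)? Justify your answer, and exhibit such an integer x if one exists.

79 is prime, so by Euler's criterion 7 is a square mod 79 iff 7^((79−1)/2) = 7^39 ≡ 1 (mod 79).
Repeated squaring mod 79: 7^2 = 49 ≡ 49; 7^4 ≡ 49² = 2401 ≡ 31; 7^8 ≡ 31² = 961 ≡ 13; 7^16 ≡ 13² = 169 ≡ 11; 7^32 ≡ 11² = 121 ≡ 42.
Since 39 = 32 + 4 + 2 + 1, 7^39 ≡ 42 · 31 · 49 · 7; multiplying out mod 79: 42·31 = 1302 ≡ 38, then 38·49 = 1862 ≡ 45, then 45·7 = 315 ≡ 78. Thus 7^39 ≡ 78 ≡ −1 (mod 79).
The value −1 means 7 is a non-residue modulo 79, so x² ≡ 7 (mod 79) is impossible.

No such integer exists.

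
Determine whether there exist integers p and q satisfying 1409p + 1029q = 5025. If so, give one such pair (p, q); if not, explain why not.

p = 108, q = -143

Since gcd(1409, 1029) = 1, every integer is an integer combination of 1409 and 1029.
Dividing repeatedly: 1409 = 1·1029 + 380, 1029 = 2·380 + 269, 380 = 1·269 + 111, 269 = 2·111 + 47, 111 = 2·47 + 17, 47 = 2·17 + 13, 17 = 1·13 + 4, 13 = 3·4 + 1, 4 = 4·1 + 0.
Back-substituting, 1 = 13 − 3·4 = 13 − 3·(17 − 1·13) = −3·17 + 4·13 = −3·17 + 4·(47 − 2·17) = 4·47 − 11·17 = 4·47 − 11·(111 − 2·47) = −11·111 + 26·47 = −11·111 + 26·(269 − 2·111) = 26·269 − 63·111 = 26·269 − 63·(380 − 1·269) = −63·380 + 89·269 = −63·380 + 89·(1029 − 2·380) = 89·1029 − 241·380 = 89·1029 − 241·(1409 − 1·1029) = −241·1409 + 330·1029; that is, 1409·(-241) + 1029·330 = 1.
Times 5025: 1409·(-1211025) + 1029·1658250 = 5025, so (-1211025, 1658250) solves it.
The general solution is p = -1211025 + 1029k, q = 1658250 − 1409k; taking k = 1177 gives the smaller pair p = 108, q = -143.
Check: 1409·108 + 1029·(-143) = 152172 − 147147 = 5025. ✓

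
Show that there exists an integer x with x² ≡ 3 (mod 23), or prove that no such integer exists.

x = 16

x = 16 works: 16² = 256, and 256 − 3 = 253 = 11·23.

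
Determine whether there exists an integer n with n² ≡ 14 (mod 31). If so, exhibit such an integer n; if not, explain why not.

Take n = 13. Then 13² = 169 = 5·31 + 14, so 13² ≡ 14 (mod 31).

n = 13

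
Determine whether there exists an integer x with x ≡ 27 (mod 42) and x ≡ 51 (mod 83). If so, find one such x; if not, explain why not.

Since 42 and 83 share no common factor, CRT says the pair of congruences has a solution (unique mod 3486).
Any solution of the first congruence is x = 27 + 42t; substituting into the second, 42t ≡ 51 − 27 ≡ 24 (mod 83).
Invert 42 mod 83 by the Euclidean algorithm: 83 = 1·42 + 41, 42 = 1·41 + 1, 41 = 41·1 + 0; back-substituting, 1 = 42 − 1·41 = 42 − (83 − 1·42) = −83 + 2·42. Hence 42·2 ≡ 1, so 42⁻¹ ≡ 2 (mod 83).
Therefore t ≡ 2·24 = 48 (mod 83).
With t = 48: x = 27 + 42·48 = 2043.
Verify: 2043 = 48·42 + 27 and 2043 = 24·83 + 51. ✓

x = 2043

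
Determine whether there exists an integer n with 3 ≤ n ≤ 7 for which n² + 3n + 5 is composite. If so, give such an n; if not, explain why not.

At n = 4: 4² + 3·4 + 5 = 33 = 3·11, which is composite.

n = 4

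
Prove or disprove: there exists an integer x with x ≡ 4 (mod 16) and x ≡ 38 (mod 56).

Reduce both congruences modulo 8, which divides 16 and 56: they say x ≡ 4 (mod 8) and x ≡ 38 (mod 8).
But 4 mod 8 = 4 while 38 mod 8 = 6, a contradiction.
So no integer satisfies both congruences.

There is no such integer.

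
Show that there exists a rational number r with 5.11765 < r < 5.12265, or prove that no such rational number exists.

Scale by 25: the interval becomes (127.94125, 128.06625), which contains the integer 128.
So r = 128/25 works: it is a ratio of integers, and dividing 25·5.11765 < 128 < 25·5.12265 through by 25 gives 5.11765 < 128/25 < 5.12265.

r = 128/25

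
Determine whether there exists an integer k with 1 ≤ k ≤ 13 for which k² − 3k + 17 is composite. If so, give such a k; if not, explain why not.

k = 11

At k = 11: 11² − 3·11 + 17 = 105 = 3·35, which is composite.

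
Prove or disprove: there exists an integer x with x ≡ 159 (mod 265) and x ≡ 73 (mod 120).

gcd(265, 120) = 5. If x ≡ 159 (mod 265) and x ≡ 73 (mod 120), then x ≡ 159 (mod 5) and x ≡ 73 (mod 5).
However 159 ≡ 4 and 73 ≡ 3 (mod 5), and 4 ≠ 3.
So no integer satisfies both congruences.

There is no such integer.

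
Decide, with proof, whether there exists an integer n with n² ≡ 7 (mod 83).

n = 16 works: 16² = 256, and 256 − 7 = 249 = 3·83.

n = 16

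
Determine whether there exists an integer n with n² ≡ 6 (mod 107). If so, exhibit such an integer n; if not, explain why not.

No, no such integer exists.

107 is prime, so by Euler's criterion 6 is a square mod 107 iff 6^((107−1)/2) = 6^53 ≡ 1 (mod 107).
Repeated squaring mod 107: 6^2 = 36 ≡ 36; 6^4 ≡ 36² = 1296 ≡ 12; 6^8 ≡ 12² = 144 ≡ 37; 6^16 ≡ 37² = 1369 ≡ 85; 6^32 ≡ 85² = 7225 ≡ 56.
Since 53 = 32 + 16 + 4 + 1, 6^53 ≡ 56 · 85 · 12 · 6; multiplying out mod 107: 56·85 = 4760 ≡ 52, then 52·12 = 624 ≡ 89, then 89·6 = 534 ≡ 106. Thus 6^53 ≡ 106 ≡ −1 (mod 107).
By Euler's criterion 6 is a quadratic non-residue mod 107: no n satisfies n² ≡ 6 (mod 107).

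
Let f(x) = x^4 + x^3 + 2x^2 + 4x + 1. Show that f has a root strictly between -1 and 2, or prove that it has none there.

Yes, f has a root in the interval.

f(-1) = -1 and f(2) = 41, which have opposite signs.
f is continuous everywhere (it is a polynomial), in particular on [-1, 2].
By the Intermediate Value Theorem, f takes the value 0 somewhere in the open interval.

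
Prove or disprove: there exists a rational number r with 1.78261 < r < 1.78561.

r = 66/37

Multiplying by 37: 37·1.78261 = 65.95657 and 37·1.78561 = 66.06757, so the integer 66 lies strictly between them.
So r = 66/37 works: it is a ratio of integers, and dividing 37·1.78261 < 66 < 37·1.78561 through by 37 gives 1.78261 < 66/37 < 1.78561.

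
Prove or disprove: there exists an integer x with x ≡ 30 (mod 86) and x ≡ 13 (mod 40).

No, no such integer exists.

Reduce both congruences modulo 2, which divides 86 and 40: they say x ≡ 30 (mod 2) and x ≡ 13 (mod 2).
However 30 ≡ 0 and 13 ≡ 1 (mod 2), and 0 ≠ 1.
Hence the system has no solution.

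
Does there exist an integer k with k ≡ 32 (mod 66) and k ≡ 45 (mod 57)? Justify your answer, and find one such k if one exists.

Reduce both congruences modulo 3, which divides 66 and 57: they say k ≡ 32 (mod 3) and k ≡ 45 (mod 3).
However 32 ≡ 2 and 45 ≡ 0 (mod 3), and 2 ≠ 0.
So no integer satisfies both congruences.

No such integer exists.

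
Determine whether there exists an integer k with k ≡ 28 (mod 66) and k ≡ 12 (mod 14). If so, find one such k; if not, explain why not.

k = 292

gcd(66, 14) = 2. A simultaneous solution exists iff 28 ≡ 12 (mod 2); here 28 mod 2 = 0 = 12 mod 2, so it does.
List candidates k ≡ 28 (mod 66): 28, 94, 160, 226, 292. Modulo 14 these are 0, 10, 6, 2, 12; 292 gives 12 as required.
Check: 292 mod 66 = 28, 292 mod 14 = 12. ✓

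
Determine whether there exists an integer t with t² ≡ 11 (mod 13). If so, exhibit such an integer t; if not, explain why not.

No such integer exists.

Since (13 − t)² ≡ t² (mod 13), it suffices to square t = 0, 1, …, 6: the residues are 0, 1, 4, 9, 3, 12, 10.
So the quadratic residues mod 13 are {0, 1, 3, 4, 9, 10, 12}, and 11 is not among them.
Hence no integer t has t² ≡ 11 (mod 13).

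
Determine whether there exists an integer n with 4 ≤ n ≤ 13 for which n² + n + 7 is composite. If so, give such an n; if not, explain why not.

n = 10

At n = 10: 10² + 10 + 7 = 117 = 3·39, which is composite.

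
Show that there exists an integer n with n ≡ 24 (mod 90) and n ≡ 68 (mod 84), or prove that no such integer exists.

No, no such integer exists.

gcd(90, 84) = 6. If n ≡ 24 (mod 90) and n ≡ 68 (mod 84), then n ≡ 24 (mod 6) and n ≡ 68 (mod 6).
But 24 mod 6 = 0 while 68 mod 6 = 2, a contradiction.
Hence the system has no solution.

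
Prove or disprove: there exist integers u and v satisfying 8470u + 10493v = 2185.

gcd(8470, 10493) = 7, so every integer of the form 8470u + 10493v is a multiple of 7.
But 2185 is not a multiple of 7 (it leaves remainder 1).
Therefore 8470u + 10493v = 2185 has no solution in integers.

No such integers exist.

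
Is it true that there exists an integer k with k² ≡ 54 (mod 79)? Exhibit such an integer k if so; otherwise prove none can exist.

Apply Euler's criterion with the prime 79: 54 is a quadratic residue iff 54^39 ≡ 1 (mod 79), and a non-residue iff it is ≡ −1.
Repeated squaring mod 79: 54^2 = 2916 ≡ 72; 54^4 ≡ 72² = 5184 ≡ 49; 54^8 ≡ 49² = 2401 ≡ 31; 54^16 ≡ 31² = 961 ≡ 13; 54^32 ≡ 13² = 169 ≡ 11.
Since 39 = 32 + 4 + 2 + 1, 54^39 ≡ 11 · 49 · 72 · 54; multiplying out mod 79: 11·49 = 539 ≡ 65, then 65·72 = 4680 ≡ 19, then 19·54 = 1026 ≡ 78. Thus 54^39 ≡ 78 ≡ −1 (mod 79).
The value −1 means 54 is a non-residue modulo 79, so k² ≡ 54 (mod 79) is impossible.

There is no such integer.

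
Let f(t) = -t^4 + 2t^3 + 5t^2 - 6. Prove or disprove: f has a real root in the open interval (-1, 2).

Yes, f has a root in the interval.

f(-1) = -4 and f(2) = 14, which have opposite signs.
f is continuous everywhere (it is a polynomial), in particular on [-1, 2].
By the Intermediate Value Theorem f must vanish at some point of (-1, 2).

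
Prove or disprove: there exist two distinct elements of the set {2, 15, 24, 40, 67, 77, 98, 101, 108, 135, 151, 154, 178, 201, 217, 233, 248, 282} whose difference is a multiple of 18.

No such pair exists.

Two integers differ by a multiple of 18 exactly when they have the same residue mod 18. The residues are 2↦2, 15↦15, 24↦6, 40↦4, 67↦13, 77↦5, 98↦8, 101↦11, 108↦0, 135↦9, 151↦7, 154↦10, 178↦16, 201↦3, 217↦1, 233↦17, 248↦14, 282↦12.
No residue repeats among the 18 elements, so no pair has difference ≡ 0 (mod 18).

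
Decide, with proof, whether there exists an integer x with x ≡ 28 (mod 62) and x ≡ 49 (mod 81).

gcd(62, 81) = 1, so the Chinese Remainder Theorem guarantees exactly one residue class mod 5022 satisfying both.
Any solution of the first congruence is x = 28 + 62t; substituting into the second, 62t ≡ 49 − 28 ≡ 21 (mod 81).
To invert 62 modulo 81: 81 = 1·62 + 19, 62 = 3·19 + 5, 19 = 3·5 + 4, 5 = 1·4 + 1, 4 = 4·1 + 0, and unwinding, 1 = 5 − 1·4 = 5 − (19 − 3·5) = −19 + 4·5 = −19 + 4·(62 − 3·19) = 4·62 − 13·19 = 4·62 − 13·(81 − 1·62) = −13·81 + 17·62. Thus 62⁻¹ ≡ 17 (mod 81).
Multiplying by 17: t ≡ 17·21 = 357 ≡ 33 (mod 81).
Taking t = 33 gives x = 28 + 62·33 = 2074.
Indeed 2074 ≡ 28 (mod 62) and 2074 ≡ 49 (mod 81).

x = 2074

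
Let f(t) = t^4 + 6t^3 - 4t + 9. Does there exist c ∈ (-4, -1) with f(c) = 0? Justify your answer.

Such a root exists.

f(-4) = -103 and f(-1) = 8, which have opposite signs.
Since f is a polynomial it is continuous on [-4, -1].
By the Intermediate Value Theorem f must vanish at some point of (-4, -1).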